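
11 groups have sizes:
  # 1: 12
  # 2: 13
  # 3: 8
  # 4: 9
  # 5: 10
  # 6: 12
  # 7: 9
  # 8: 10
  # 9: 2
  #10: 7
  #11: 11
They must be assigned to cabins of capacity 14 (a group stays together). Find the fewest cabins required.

Total = 13 + 12 + 12 + 11 + 10 + 10 + 9 + 9 + 8 + 7 + 2 = 103.
Lower bound: ⌈103/14⌉ = 8 cabins.
Also, 9 groups each exceed 7, and no two of those can share a cabin, so at least 9 cabins are needed.
A packing using 10 cabins:
  cabin 1: 13 = 13
  cabin 2: 12 + 2 = 14
  cabin 3: 12 = 12
  cabin 4: 11 = 11
  cabin 5: 10 = 10
  cabin 6: 10 = 10
  cabin 7: 9 = 9
  cabin 8: 9 = 9
  cabin 9: 8 = 8
  cabin 10: 7 = 7
No arrangement into 9 cabins stays within capacity, so 10 is optimal.

10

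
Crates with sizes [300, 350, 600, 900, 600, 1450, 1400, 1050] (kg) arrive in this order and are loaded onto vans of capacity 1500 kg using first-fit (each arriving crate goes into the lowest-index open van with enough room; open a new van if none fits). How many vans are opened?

  300 → van 1 (new)  [load 300/1500]
  350 → van 1  [load 650/1500]
  600 → van 1  [load 1250/1500]
  900 → van 2 (new)  [load 900/1500]
  600 → van 2  [load 1500/1500]
  1450 → van 3 (new)  [load 1450/1500]
  1400 → van 4 (new)  [load 1400/1500]
  1050 → van 5 (new)  [load 1050/1500]
5 vans opened.

5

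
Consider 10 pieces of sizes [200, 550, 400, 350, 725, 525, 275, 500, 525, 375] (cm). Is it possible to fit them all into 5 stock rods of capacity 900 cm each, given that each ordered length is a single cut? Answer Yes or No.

No

Total = 4425 cm; ⌈4425/900⌉ = 5.
The bound of 5 does not rule out 5, but exhaustive search shows no assignment into 5 stock rods of capacity 900 cm exists — the minimum is 6.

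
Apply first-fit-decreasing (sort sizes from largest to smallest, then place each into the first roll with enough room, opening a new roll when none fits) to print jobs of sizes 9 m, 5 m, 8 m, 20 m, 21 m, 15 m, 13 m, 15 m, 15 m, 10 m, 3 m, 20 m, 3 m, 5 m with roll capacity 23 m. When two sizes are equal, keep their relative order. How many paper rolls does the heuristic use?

Sorted descending: 21, 20, 20, 15, 15, 15, 13, 10, 9, 8, 5, 5, 3, 3.
  21 → roll 1 (new)  [load 21/23]
  20 → roll 2 (new)  [load 20/23]
  20 → roll 3 (new)  [load 20/23]
  15 → roll 4 (new)  [load 15/23]
  15 → roll 5 (new)  [load 15/23]
  15 → roll 6 (new)  [load 15/23]
  13 → roll 7 (new)  [load 13/23]
  10 → roll 7  [load 23/23]
  9 → roll 8 (new)  [load 9/23]
  8 → roll 4  [load 23/23]
  5 → roll 5  [load 20/23]
  5 → roll 6  [load 20/23]
  3 → roll 2  [load 23/23]
  3 → roll 3  [load 23/23]
8 paper rolls opened.

8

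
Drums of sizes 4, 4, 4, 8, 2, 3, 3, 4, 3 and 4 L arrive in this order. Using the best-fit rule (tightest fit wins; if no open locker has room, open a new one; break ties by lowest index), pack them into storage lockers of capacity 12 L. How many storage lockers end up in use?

  4 → locker 1 (new)  [load 4/12]
  4 → locker 1  [load 8/12]
  4 → locker 1  [load 12/12]
  8 → locker 2 (new)  [load 8/12]
  2 → locker 2  [load 10/12]
  3 → locker 3 (new)  [load 3/12]
  3 → locker 3  [load 6/12]
  4 → locker 3  [load 10/12]
  3 → locker 4 (new)  [load 3/12]
  4 → locker 4  [load 7/12]
4 storage lockers opened.

4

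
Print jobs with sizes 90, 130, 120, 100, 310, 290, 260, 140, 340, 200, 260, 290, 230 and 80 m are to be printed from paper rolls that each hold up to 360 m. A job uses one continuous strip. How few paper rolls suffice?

9

Total = 340 + 310 + 290 + 290 + 260 + 260 + 230 + 200 + 140 + 130 + 120 + 100 + 90 + 80 = 2840 m.
Lower bound: ⌈2840/360⌉ = 8 paper rolls.
A packing using 9 paper rolls:
  roll 1: 340 = 340
  roll 2: 310 = 310
  roll 3: 290 = 290
  roll 4: 290 = 290
  roll 5: 260 + 100 = 360
  roll 6: 260 + 90 = 350
  roll 7: 230 + 130 = 360
  roll 8: 200 + 140 = 340
  roll 9: 120 + 80 = 200
No arrangement into 8 paper rolls stays within capacity, so 9 is optimal.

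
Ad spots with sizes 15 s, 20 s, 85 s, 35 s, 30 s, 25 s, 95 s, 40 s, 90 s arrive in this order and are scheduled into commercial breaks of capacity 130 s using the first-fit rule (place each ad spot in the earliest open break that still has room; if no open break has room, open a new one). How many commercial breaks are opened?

  15 → break 1 (new)  [load 15/130]
  20 → break 1  [load 35/130]
  85 → break 1  [load 120/130]
  35 → break 2 (new)  [load 35/130]
  30 → break 2  [load 65/130]
  25 → break 2  [load 90/130]
  95 → break 3 (new)  [load 95/130]
  40 → break 2  [load 130/130]
  90 → break 4 (new)  [load 90/130]
4 commercial breaks opened.

4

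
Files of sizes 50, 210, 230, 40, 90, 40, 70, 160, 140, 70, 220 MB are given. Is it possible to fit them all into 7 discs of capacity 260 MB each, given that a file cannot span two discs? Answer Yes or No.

A valid assignment using 6 discs:
  disc 1: 230 = 230
  disc 2: 220 + 40 = 260
  disc 3: 210 + 50 = 260
  disc 4: 160 + 90 = 250
  disc 5: 140 + 70 + 40 = 250
  disc 6: 70 = 70
That uses only 6 ≤ 7, so 7 discs are enough.

Yes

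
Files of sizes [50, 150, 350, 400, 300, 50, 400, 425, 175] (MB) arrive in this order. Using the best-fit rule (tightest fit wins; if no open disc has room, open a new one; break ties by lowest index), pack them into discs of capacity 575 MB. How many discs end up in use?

  50 → disc 1 (new)  [load 50/575]
  150 → disc 1  [load 200/575]
  350 → disc 1  [load 550/575]
  400 → disc 2 (new)  [load 400/575]
  300 → disc 3 (new)  [load 300/575]
  50 → disc 2  [load 450/575]
  400 → disc 4 (new)  [load 400/575]
  425 → disc 5 (new)  [load 425/575]
  175 → disc 4  [load 575/575]
5 discs opened.

5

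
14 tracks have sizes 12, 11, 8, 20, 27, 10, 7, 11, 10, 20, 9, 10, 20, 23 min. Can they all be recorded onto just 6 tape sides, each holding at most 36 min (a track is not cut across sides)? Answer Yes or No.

Yes

A valid assignment using 6 tape sides:
  side 1: 27 + 9 = 36
  side 2: 23 + 12 = 35
  side 3: 20 + 11 = 31
  side 4: 20 + 11 = 31
  side 5: 20 + 10 = 30
  side 6: 10 + 10 + 8 + 7 = 35
Every load is within 36 min, so 6 tape sides suffice.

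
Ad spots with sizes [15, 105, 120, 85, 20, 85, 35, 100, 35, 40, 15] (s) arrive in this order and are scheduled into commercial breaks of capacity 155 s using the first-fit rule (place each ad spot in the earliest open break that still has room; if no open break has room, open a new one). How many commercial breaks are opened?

  15 → break 1 (new)  [load 15/155]
  105 → break 1  [load 120/155]
  120 → break 2 (new)  [load 120/155]
  85 → break 3 (new)  [load 85/155]
  20 → break 1  [load 140/155]
  85 → break 4 (new)  [load 85/155]
  35 → break 2  [load 155/155]
  100 → break 5 (new)  [load 100/155]
  35 → break 3  [load 120/155]
  40 → break 4  [load 125/155]
  15 → break 1  [load 155/155]
5 commercial breaks opened.

5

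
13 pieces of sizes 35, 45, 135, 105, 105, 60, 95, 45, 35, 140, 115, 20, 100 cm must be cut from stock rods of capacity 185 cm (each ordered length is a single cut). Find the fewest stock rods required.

Total = 140 + 135 + 115 + 105 + 105 + 100 + 95 + 60 + 45 + 45 + 35 + 35 + 20 = 1035 cm.
Lower bound: ⌈1035/185⌉ = 6 stock rods.
Also, 7 pieces each exceed 185/2 cm, and no two of those can share a stock rod, so at least 7 stock rods are needed.
A packing using 7 stock rods:
  stock rod 1: 140 + 45 = 185
  stock rod 2: 135 + 45 = 180
  stock rod 3: 115 + 60 = 175
  stock rod 4: 105 + 35 + 35 = 175
  stock rod 5: 105 + 20 = 125
  stock rod 6: 100 = 100
  stock rod 7: 95 = 95
This matches the lower bound, so 7 is optimal.

7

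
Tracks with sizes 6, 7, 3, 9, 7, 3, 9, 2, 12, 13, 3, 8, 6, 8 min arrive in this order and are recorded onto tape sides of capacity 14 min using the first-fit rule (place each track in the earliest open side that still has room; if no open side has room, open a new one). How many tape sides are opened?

  6 → side 1 (new)  [load 6/14]
  7 → side 1  [load 13/14]
  3 → side 2 (new)  [load 3/14]
  9 → side 2  [load 12/14]
  7 → side 3 (new)  [load 7/14]
  3 → side 3  [load 10/14]
  9 → side 4 (new)  [load 9/14]
  2 → side 2  [load 14/14]
  12 → side 5 (new)  [load 12/14]
  13 → side 6 (new)  [load 13/14]
  3 → side 3  [load 13/14]
  8 → side 7 (new)  [load 8/14]
  6 → side 7  [load 14/14]
  8 → side 8 (new)  [load 8/14]
8 tape sides opened.

8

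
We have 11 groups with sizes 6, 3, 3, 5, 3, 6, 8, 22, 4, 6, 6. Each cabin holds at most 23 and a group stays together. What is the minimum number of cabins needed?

Total = 22 + 8 + 6 + 6 + 6 + 6 + 5 + 4 + 3 + 3 + 3 = 72.
Lower bound: ⌈72/23⌉ = 4 cabins.
A packing using 4 cabins:
  cabin 1: 22 = 22
  cabin 2: 8 + 6 + 6 + 3 = 23
  cabin 3: 6 + 6 + 5 + 4 = 21
  cabin 4: 3 + 3 = 6
This matches the lower bound, so 4 is optimal.

4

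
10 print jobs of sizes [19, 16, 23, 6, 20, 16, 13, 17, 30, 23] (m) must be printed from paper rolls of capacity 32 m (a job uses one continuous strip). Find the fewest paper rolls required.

7

Total = 30 + 23 + 23 + 20 + 19 + 17 + 16 + 16 + 13 + 6 = 183 m.
Lower bound: ⌈183/32⌉ = 6 paper rolls.
A packing using 7 paper rolls:
  roll 1: 30 = 30
  roll 2: 23 + 6 = 29
  roll 3: 23 = 23
  roll 4: 20 = 20
  roll 5: 19 + 13 = 32
  roll 6: 17 = 17
  roll 7: 16 + 16 = 32
No arrangement into 6 paper rolls stays within capacity, so 7 is optimal.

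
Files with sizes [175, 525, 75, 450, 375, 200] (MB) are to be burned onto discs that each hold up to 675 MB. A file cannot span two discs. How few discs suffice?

3

Total = 525 + 450 + 375 + 200 + 175 + 75 = 1800 MB.
Lower bound: ⌈1800/675⌉ = 3 discs.
A packing using 3 discs:
  disc 1: 525 + 75 = 600
  disc 2: 450 + 200 = 650
  disc 3: 375 + 175 = 550
This matches the lower bound, so 3 is optimal.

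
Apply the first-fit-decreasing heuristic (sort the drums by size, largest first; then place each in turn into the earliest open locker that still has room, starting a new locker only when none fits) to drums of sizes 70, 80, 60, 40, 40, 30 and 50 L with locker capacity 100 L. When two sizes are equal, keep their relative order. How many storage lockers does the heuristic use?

Sorted descending: 80, 70, 60, 50, 40, 40, 30.
  80 → locker 1 (new)  [load 80/100]
  70 → locker 2 (new)  [load 70/100]
  60 → locker 3 (new)  [load 60/100]
  50 → locker 4 (new)  [load 50/100]
  40 → locker 3  [load 100/100]
  40 → locker 4  [load 90/100]
  30 → locker 2  [load 100/100]
4 storage lockers opened.

4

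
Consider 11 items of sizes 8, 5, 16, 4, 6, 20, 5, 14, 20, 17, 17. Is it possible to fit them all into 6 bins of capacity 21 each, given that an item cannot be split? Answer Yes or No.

Total = 132; ⌈132/21⌉ = 7.
At least 7 bins are required, but only 6 are allowed.

No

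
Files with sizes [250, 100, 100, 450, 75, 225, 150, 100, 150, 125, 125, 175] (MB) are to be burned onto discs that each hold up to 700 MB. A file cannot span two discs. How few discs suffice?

Total = 450 + 250 + 225 + 175 + 150 + 150 + 125 + 125 + 100 + 100 + 100 + 75 = 2025 MB.
Lower bound: ⌈2025/700⌉ = 3 discs.
A packing using 3 discs:
  disc 1: 450 + 250 = 700
  disc 2: 225 + 175 + 150 + 150 = 700
  disc 3: 125 + 125 + 100 + 100 + 100 + 75 = 625
This matches the lower bound, so 3 is optimal.

3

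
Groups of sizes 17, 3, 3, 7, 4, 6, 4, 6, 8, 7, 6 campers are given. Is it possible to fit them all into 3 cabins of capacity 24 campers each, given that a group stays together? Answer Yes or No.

A valid assignment using 3 cabins:
  cabin 1: 17 + 7 = 24
  cabin 2: 8 + 7 + 6 + 3 = 24
  cabin 3: 6 + 6 + 4 + 4 + 3 = 23
Every load is within 24 campers, so 3 cabins suffice.

Yes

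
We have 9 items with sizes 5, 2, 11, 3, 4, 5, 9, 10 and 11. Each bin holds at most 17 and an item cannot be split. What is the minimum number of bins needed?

Total = 11 + 11 + 10 + 9 + 5 + 5 + 4 + 3 + 2 = 60.
Lower bound: ⌈60/17⌉ = 4 bins.
A packing using 4 bins:
  bin 1: 11 + 5 = 16
  bin 2: 11 + 5 = 16
  bin 3: 10 + 4 + 3 = 17
  bin 4: 9 + 2 = 11
This matches the lower bound, so 4 is optimal.

4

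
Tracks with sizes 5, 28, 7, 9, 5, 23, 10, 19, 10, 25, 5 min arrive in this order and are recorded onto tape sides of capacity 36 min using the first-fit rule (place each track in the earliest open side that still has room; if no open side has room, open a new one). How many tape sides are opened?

  5 → side 1 (new)  [load 5/36]
  28 → side 1  [load 33/36]
  7 → side 2 (new)  [load 7/36]
  9 → side 2  [load 16/36]
  5 → side 2  [load 21/36]
  23 → side 3 (new)  [load 23/36]
  10 → side 2  [load 31/36]
  19 → side 4 (new)  [load 19/36]
  10 → side 3  [load 33/36]
  25 → side 5 (new)  [load 25/36]
  5 → side 2  [load 36/36]
5 tape sides opened.

5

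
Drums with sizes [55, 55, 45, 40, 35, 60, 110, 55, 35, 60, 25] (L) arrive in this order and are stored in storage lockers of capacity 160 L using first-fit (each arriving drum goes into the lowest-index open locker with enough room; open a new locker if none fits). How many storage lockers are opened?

  55 → locker 1 (new)  [load 55/160]
  55 → locker 1  [load 110/160]
  45 → locker 1  [load 155/160]
  40 → locker 2 (new)  [load 40/160]
  35 → locker 2  [load 75/160]
  60 → locker 2  [load 135/160]
  110 → locker 3 (new)  [load 110/160]
  55 → locker 4 (new)  [load 55/160]
  35 → locker 3  [load 145/160]
  60 → locker 4  [load 115/160]
  25 → locker 2  [load 160/160]
4 storage lockers opened.

4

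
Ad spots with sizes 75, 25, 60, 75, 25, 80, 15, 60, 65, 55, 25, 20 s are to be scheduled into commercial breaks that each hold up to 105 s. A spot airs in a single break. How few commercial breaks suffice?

Total = 80 + 75 + 75 + 65 + 60 + 60 + 55 + 25 + 25 + 25 + 20 + 15 = 580 s.
Lower bound: ⌈580/105⌉ = 6 commercial breaks.
Also, 7 ad spots each exceed 105/2 s, and no two of those can share a break, so at least 7 commercial breaks are needed.
A packing using 7 commercial breaks:
  break 1: 80 + 25 = 105
  break 2: 75 + 25 = 100
  break 3: 75 + 25 = 100
  break 4: 65 + 20 + 15 = 100
  break 5: 60 = 60
  break 6: 60 = 60
  break 7: 55 = 55
This matches the lower bound, so 7 is optimal.

7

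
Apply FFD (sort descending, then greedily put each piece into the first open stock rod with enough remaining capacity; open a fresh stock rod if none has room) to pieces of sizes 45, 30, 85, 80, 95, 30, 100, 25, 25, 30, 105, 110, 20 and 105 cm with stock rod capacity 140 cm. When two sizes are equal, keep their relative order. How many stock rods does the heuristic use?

7

Sorted descending: 110, 105, 105, 100, 95, 85, 80, 45, 30, 30, 30, 25, 25, 20.
  110 → stock rod 1 (new)  [load 110/140]
  105 → stock rod 2 (new)  [load 105/140]
  105 → stock rod 3 (new)  [load 105/140]
  100 → stock rod 4 (new)  [load 100/140]
  95 → stock rod 5 (new)  [load 95/140]
  85 → stock rod 6 (new)  [load 85/140]
  80 → stock rod 7 (new)  [load 80/140]
  45 → stock rod 5  [load 140/140]
  30 → stock rod 1  [load 140/140]
  30 → stock rod 2  [load 135/140]
  30 → stock rod 3  [load 135/140]
  25 → stock rod 4  [load 125/140]
  25 → stock rod 6  [load 110/140]
  20 → stock rod 6  [load 130/140]
7 stock rods opened.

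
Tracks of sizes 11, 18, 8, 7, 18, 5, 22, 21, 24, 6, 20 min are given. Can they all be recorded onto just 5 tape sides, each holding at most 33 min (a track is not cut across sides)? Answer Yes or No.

Total = 160 min; ⌈160/33⌉ = 5.
6 tracks each exceed half the capacity and cannot share a side, forcing at least 6 tape sides.
At least 6 tape sides are required, but only 5 are allowed.

No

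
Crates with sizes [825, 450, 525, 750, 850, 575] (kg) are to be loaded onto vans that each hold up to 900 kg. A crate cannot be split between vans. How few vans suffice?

Total = 850 + 825 + 750 + 575 + 525 + 450 = 3975 kg.
Lower bound: ⌈3975/900⌉ = 5 vans.
A packing using 6 vans:
  van 1: 850 = 850
  van 2: 825 = 825
  van 3: 750 = 750
  van 4: 575 = 575
  van 5: 525 = 525
  van 6: 450 = 450
No arrangement into 5 vans stays within capacity, so 6 is optimal.

6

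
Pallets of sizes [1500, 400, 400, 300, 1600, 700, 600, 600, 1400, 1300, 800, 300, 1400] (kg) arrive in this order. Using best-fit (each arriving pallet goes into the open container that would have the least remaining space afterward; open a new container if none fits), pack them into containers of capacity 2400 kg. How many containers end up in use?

  1500 → container 1 (new)  [load 1500/2400]
  400 → container 1  [load 1900/2400]
  400 → container 1  [load 2300/2400]
  300 → container 2 (new)  [load 300/2400]
  1600 → container 2  [load 1900/2400]
  700 → container 3 (new)  [load 700/2400]
  600 → container 3  [load 1300/2400]
  600 → container 3  [load 1900/2400]
  1400 → container 4 (new)  [load 1400/2400]
  1300 → container 5 (new)  [load 1300/2400]
  800 → container 4  [load 2200/2400]
  300 → container 2  [load 2200/2400]
  1400 → container 6 (new)  [load 1400/2400]
6 containers opened.

6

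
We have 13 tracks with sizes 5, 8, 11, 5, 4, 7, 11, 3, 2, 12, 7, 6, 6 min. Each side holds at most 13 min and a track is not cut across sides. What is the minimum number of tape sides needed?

Total = 12 + 11 + 11 + 8 + 7 + 7 + 6 + 6 + 5 + 5 + 4 + 3 + 2 = 87 min.
Lower bound: ⌈87/13⌉ = 7 tape sides.
A packing using 7 tape sides:
  side 1: 12 = 12
  side 2: 11 + 2 = 13
  side 3: 11 = 11
  side 4: 8 + 5 = 13
  side 5: 7 + 6 = 13
  side 6: 7 + 6 = 13
  side 7: 5 + 4 + 3 = 12
This matches the lower bound, so 7 is optimal.

7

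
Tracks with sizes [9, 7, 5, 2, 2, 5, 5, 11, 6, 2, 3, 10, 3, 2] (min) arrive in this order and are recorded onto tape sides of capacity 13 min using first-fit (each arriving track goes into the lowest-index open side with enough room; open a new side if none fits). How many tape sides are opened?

  9 → side 1 (new)  [load 9/13]
  7 → side 2 (new)  [load 7/13]
  5 → side 2  [load 12/13]
  2 → side 1  [load 11/13]
  2 → side 1  [load 13/13]
  5 → side 3 (new)  [load 5/13]
  5 → side 3  [load 10/13]
  11 → side 4 (new)  [load 11/13]
  6 → side 5 (new)  [load 6/13]
  2 → side 3  [load 12/13]
  3 → side 5  [load 9/13]
  10 → side 6 (new)  [load 10/13]
  3 → side 5  [load 12/13]
  2 → side 4  [load 13/13]
6 tape sides opened.

6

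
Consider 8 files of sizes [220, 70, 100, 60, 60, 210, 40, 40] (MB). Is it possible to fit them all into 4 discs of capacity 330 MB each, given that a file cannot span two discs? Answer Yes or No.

Yes

A valid assignment using 3 discs:
  disc 1: 220 + 100 = 320
  disc 2: 210 + 70 + 40 = 320
  disc 3: 60 + 60 + 40 = 160
That uses only 3 ≤ 4, so 4 discs are enough.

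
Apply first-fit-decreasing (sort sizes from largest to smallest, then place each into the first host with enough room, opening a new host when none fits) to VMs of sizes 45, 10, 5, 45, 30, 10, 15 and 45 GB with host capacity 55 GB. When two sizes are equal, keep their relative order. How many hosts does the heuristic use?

Sorted descending: 45, 45, 45, 30, 15, 10, 10, 5.
  45 → host 1 (new)  [load 45/55]
  45 → host 2 (new)  [load 45/55]
  45 → host 3 (new)  [load 45/55]
  30 → host 4 (new)  [load 30/55]
  15 → host 4  [load 45/55]
  10 → host 1  [load 55/55]
  10 → host 2  [load 55/55]
  5 → host 3  [load 50/55]
4 hosts opened.

4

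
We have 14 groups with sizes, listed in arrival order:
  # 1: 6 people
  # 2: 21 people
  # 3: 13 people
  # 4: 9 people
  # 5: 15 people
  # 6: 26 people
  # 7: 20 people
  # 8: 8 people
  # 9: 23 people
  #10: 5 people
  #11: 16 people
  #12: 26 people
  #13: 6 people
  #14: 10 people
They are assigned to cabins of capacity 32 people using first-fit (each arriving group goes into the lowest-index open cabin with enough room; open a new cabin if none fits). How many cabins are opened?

7

  6 → cabin 1 (new)  [load 6/32]
  21 → cabin 1  [load 27/32]
  13 → cabin 2 (new)  [load 13/32]
  9 → cabin 2  [load 22/32]
  15 → cabin 3 (new)  [load 15/32]
  26 → cabin 4 (new)  [load 26/32]
  20 → cabin 5 (new)  [load 20/32]
  8 → cabin 2  [load 30/32]
  23 → cabin 6 (new)  [load 23/32]
  5 → cabin 1  [load 32/32]
  16 → cabin 3  [load 31/32]
  26 → cabin 7 (new)  [load 26/32]
  6 → cabin 4  [load 32/32]
  10 → cabin 5  [load 30/32]
7 cabins opened.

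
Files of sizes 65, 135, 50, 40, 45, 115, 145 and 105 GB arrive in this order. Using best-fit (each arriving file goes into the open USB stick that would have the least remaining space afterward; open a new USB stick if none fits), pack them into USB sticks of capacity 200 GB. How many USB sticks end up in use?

5

  65 → USB stick 1 (new)  [load 65/200]
  135 → USB stick 1  [load 200/200]
  50 → USB stick 2 (new)  [load 50/200]
  40 → USB stick 2  [load 90/200]
  45 → USB stick 2  [load 135/200]
  115 → USB stick 3 (new)  [load 115/200]
  145 → USB stick 4 (new)  [load 145/200]
  105 → USB stick 5 (new)  [load 105/200]
5 USB sticks opened.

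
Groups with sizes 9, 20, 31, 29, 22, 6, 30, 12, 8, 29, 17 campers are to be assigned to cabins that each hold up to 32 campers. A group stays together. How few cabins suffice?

7

Total = 31 + 30 + 29 + 29 + 22 + 20 + 17 + 12 + 9 + 8 + 6 = 213 campers.
Lower bound: ⌈213/32⌉ = 7 cabins.
A packing using 7 cabins:
  cabin 1: 31 = 31
  cabin 2: 30 = 30
  cabin 3: 29 = 29
  cabin 4: 29 = 29
  cabin 5: 22 + 9 = 31
  cabin 6: 20 + 12 = 32
  cabin 7: 17 + 8 + 6 = 31
This matches the lower bound, so 7 is optimal.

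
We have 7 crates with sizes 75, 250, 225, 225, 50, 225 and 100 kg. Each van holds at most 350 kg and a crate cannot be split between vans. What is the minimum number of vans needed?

Total = 250 + 225 + 225 + 225 + 100 + 75 + 50 = 1150 kg.
Lower bound: ⌈1150/350⌉ = 4 vans.
A packing using 4 vans:
  van 1: 250 + 100 = 350
  van 2: 225 + 75 + 50 = 350
  van 3: 225 = 225
  van 4: 225 = 225
This matches the lower bound, so 4 is optimal.

4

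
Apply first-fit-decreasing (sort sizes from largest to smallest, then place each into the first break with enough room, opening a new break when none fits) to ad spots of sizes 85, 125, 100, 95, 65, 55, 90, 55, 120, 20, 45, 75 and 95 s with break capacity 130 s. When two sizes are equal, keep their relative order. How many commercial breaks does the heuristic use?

Sorted descending: 125, 120, 100, 95, 95, 90, 85, 75, 65, 55, 55, 45, 20.
  125 → break 1 (new)  [load 125/130]
  120 → break 2 (new)  [load 120/130]
  100 → break 3 (new)  [load 100/130]
  95 → break 4 (new)  [load 95/130]
  95 → break 5 (new)  [load 95/130]
  90 → break 6 (new)  [load 90/130]
  85 → break 7 (new)  [load 85/130]
  75 → break 8 (new)  [load 75/130]
  65 → break 9 (new)  [load 65/130]
  55 → break 8  [load 130/130]
  55 → break 9  [load 120/130]
  45 → break 7  [load 130/130]
  20 → break 3  [load 120/130]
9 commercial breaks opened.

9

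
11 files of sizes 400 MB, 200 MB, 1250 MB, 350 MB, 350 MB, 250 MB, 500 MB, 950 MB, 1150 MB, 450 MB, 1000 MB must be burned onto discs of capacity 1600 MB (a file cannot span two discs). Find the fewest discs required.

5

Total = 1250 + 1150 + 1000 + 950 + 500 + 450 + 400 + 350 + 350 + 250 + 200 = 6850 MB.
Lower bound: ⌈6850/1600⌉ = 5 discs.
A packing using 5 discs:
  disc 1: 1250 + 350 = 1600
  disc 2: 1150 + 450 = 1600
  disc 3: 1000 + 500 = 1500
  disc 4: 950 + 400 + 250 = 1600
  disc 5: 350 + 200 = 550
This matches the lower bound, so 5 is optimal.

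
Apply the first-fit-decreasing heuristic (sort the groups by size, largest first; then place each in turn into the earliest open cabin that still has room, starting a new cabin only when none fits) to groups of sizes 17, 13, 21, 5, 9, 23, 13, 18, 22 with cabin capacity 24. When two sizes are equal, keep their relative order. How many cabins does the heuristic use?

Sorted descending: 23, 22, 21, 18, 17, 13, 13, 9, 5.
  23 → cabin 1 (new)  [load 23/24]
  22 → cabin 2 (new)  [load 22/24]
  21 → cabin 3 (new)  [load 21/24]
  18 → cabin 4 (new)  [load 18/24]
  17 → cabin 5 (new)  [load 17/24]
  13 → cabin 6 (new)  [load 13/24]
  13 → cabin 7 (new)  [load 13/24]
  9 → cabin 6  [load 22/24]
  5 → cabin 4  [load 23/24]
7 cabins opened.

7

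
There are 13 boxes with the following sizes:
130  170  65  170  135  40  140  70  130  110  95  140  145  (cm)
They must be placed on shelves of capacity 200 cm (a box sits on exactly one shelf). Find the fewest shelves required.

Total = 170 + 170 + 145 + 140 + 140 + 135 + 130 + 130 + 110 + 95 + 70 + 65 + 40 = 1540 cm.
Lower bound: ⌈1540/200⌉ = 8 shelves.
Also, 9 boxes each exceed 100 cm, and no two of those can share a shelf, so at least 9 shelves are needed.
A packing using 10 shelves:
  shelf 1: 170 = 170
  shelf 2: 170 = 170
  shelf 3: 145 + 40 = 185
  shelf 4: 140 = 140
  shelf 5: 140 = 140
  shelf 6: 135 + 65 = 200
  shelf 7: 130 + 70 = 200
  shelf 8: 130 = 130
  shelf 9: 110 = 110
  shelf 10: 95 = 95
No arrangement into 9 shelves stays within capacity, so 10 is optimal.

10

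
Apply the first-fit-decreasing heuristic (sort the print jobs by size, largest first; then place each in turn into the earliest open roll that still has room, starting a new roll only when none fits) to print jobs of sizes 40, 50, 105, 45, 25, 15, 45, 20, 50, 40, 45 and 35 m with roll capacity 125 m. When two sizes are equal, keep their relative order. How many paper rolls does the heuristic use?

Sorted descending: 105, 50, 50, 45, 45, 45, 40, 40, 35, 25, 20, 15.
  105 → roll 1 (new)  [load 105/125]
  50 → roll 2 (new)  [load 50/125]
  50 → roll 2  [load 100/125]
  45 → roll 3 (new)  [load 45/125]
  45 → roll 3  [load 90/125]
  45 → roll 4 (new)  [load 45/125]
  40 → roll 4  [load 85/125]
  40 → roll 4  [load 125/125]
  35 → roll 3  [load 125/125]
  25 → roll 2  [load 125/125]
  20 → roll 1  [load 125/125]
  15 → roll 5 (new)  [load 15/125]
5 paper rolls opened.

5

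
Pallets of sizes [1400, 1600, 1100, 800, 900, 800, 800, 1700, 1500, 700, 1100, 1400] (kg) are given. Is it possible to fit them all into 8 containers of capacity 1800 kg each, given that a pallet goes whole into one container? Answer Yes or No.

Total = 13800 kg; ⌈13800/1800⌉ = 8.
The bound of 8 does not rule out 8, but exhaustive search shows no assignment into 8 containers of capacity 1800 kg exists — the minimum is 9.

No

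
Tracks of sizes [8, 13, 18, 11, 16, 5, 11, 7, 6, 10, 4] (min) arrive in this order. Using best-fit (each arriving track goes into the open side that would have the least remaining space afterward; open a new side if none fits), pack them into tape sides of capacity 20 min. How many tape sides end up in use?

  8 → side 1 (new)  [load 8/20]
  13 → side 2 (new)  [load 13/20]
  18 → side 3 (new)  [load 18/20]
  11 → side 1  [load 19/20]
  16 → side 4 (new)  [load 16/20]
  5 → side 2  [load 18/20]
  11 → side 5 (new)  [load 11/20]
  7 → side 5  [load 18/20]
  6 → side 6 (new)  [load 6/20]
  10 → side 6  [load 16/20]
  4 → side 4  [load 20/20]
6 tape sides opened.

6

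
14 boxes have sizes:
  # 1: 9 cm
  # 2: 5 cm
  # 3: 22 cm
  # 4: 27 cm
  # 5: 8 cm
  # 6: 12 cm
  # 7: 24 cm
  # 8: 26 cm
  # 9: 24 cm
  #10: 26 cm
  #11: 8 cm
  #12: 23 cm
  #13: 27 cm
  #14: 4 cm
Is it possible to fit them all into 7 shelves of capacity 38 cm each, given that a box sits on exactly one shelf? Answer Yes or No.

Total = 245 cm; ⌈245/38⌉ = 7.
8 boxes each exceed half the capacity and cannot share a shelf, forcing at least 8 shelves.
At least 8 shelves are required, but only 7 are allowed.

No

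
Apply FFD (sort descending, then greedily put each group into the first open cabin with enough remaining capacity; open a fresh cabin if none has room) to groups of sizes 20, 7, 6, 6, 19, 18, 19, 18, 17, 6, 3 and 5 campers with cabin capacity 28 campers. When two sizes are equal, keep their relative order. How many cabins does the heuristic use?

6

Sorted descending: 20, 19, 19, 18, 18, 17, 7, 6, 6, 6, 5, 3.
  20 → cabin 1 (new)  [load 20/28]
  19 → cabin 2 (new)  [load 19/28]
  19 → cabin 3 (new)  [load 19/28]
  18 → cabin 4 (new)  [load 18/28]
  18 → cabin 5 (new)  [load 18/28]
  17 → cabin 6 (new)  [load 17/28]
  7 → cabin 1  [load 27/28]
  6 → cabin 2  [load 25/28]
  6 → cabin 3  [load 25/28]
  6 → cabin 4  [load 24/28]
  5 → cabin 5  [load 23/28]
  3 → cabin 2  [load 28/28]
6 cabins opened.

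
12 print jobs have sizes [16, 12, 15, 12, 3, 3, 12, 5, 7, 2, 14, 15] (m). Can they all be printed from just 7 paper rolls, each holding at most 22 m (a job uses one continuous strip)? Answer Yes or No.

Yes

A valid assignment using 7 paper rolls:
  roll 1: 16 + 5 = 21
  roll 2: 15 + 7 = 22
  roll 3: 15 + 3 + 3 = 21
  roll 4: 14 + 2 = 16
  roll 5: 12 = 12
  roll 6: 12 = 12
  roll 7: 12 = 12
Every load is within 22 m, so 7 paper rolls suffice.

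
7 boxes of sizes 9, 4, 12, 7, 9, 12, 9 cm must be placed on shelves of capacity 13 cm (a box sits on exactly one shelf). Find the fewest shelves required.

Total = 12 + 12 + 9 + 9 + 9 + 7 + 4 = 62 cm.
Lower bound: ⌈62/13⌉ = 5 shelves.
Also, 6 boxes each exceed 13/2 cm, and no two of those can share a shelf, so at least 6 shelves are needed.
A packing using 6 shelves:
  shelf 1: 12 = 12
  shelf 2: 12 = 12
  shelf 3: 9 + 4 = 13
  shelf 4: 9 = 9
  shelf 5: 9 = 9
  shelf 6: 7 = 7
This matches the lower bound, so 6 is optimal.

6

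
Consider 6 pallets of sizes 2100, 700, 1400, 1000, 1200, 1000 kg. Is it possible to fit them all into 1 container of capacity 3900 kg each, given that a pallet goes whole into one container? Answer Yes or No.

Total = 7400 kg; ⌈7400/3900⌉ = 2.
At least 2 containers are required, but only 1 is allowed.

No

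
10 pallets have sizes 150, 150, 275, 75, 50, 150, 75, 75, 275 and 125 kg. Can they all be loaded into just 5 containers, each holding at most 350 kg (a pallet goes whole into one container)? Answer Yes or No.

Yes

A valid assignment using 4 containers:
  container 1: 275 + 75 = 350
  container 2: 275 + 75 = 350
  container 3: 150 + 150 + 50 = 350
  container 4: 150 + 125 + 75 = 350
That uses only 4 ≤ 5, so 5 containers are enough.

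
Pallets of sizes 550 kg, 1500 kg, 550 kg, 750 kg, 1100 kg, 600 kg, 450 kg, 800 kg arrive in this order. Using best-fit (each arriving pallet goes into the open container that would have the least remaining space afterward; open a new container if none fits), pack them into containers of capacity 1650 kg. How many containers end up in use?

5

  550 → container 1 (new)  [load 550/1650]
  1500 → container 2 (new)  [load 1500/1650]
  550 → container 1  [load 1100/1650]
  750 → container 3 (new)  [load 750/1650]
  1100 → container 4 (new)  [load 1100/1650]
  600 → container 3  [load 1350/1650]
  450 → container 1  [load 1550/1650]
  800 → container 5 (new)  [load 800/1650]
5 containers opened.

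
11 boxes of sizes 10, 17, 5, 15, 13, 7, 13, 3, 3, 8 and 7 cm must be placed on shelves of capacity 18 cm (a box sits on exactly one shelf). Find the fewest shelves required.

Total = 17 + 15 + 13 + 13 + 10 + 8 + 7 + 7 + 5 + 3 + 3 = 101 cm.
Lower bound: ⌈101/18⌉ = 6 shelves.
A packing using 6 shelves:
  shelf 1: 17 = 17
  shelf 2: 15 + 3 = 18
  shelf 3: 13 + 5 = 18
  shelf 4: 13 + 3 = 16
  shelf 5: 10 + 8 = 18
  shelf 6: 7 + 7 = 14
This matches the lower bound, so 6 is optimal.

6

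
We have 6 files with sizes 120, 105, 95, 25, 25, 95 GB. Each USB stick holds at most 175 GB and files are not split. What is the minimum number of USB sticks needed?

4

Total = 120 + 105 + 95 + 95 + 25 + 25 = 465 GB.
Lower bound: ⌈465/175⌉ = 3 USB sticks.
Also, 4 files each exceed 175/2 GB, and no two of those can share a USB stick, so at least 4 USB sticks are needed.
A packing using 4 USB sticks:
  USB stick 1: 120 + 25 + 25 = 170
  USB stick 2: 105 = 105
  USB stick 3: 95 = 95
  USB stick 4: 95 = 95
This matches the lower bound, so 4 is optimal.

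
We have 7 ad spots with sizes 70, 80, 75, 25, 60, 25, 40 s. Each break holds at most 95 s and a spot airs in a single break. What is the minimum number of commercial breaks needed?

Total = 80 + 75 + 70 + 60 + 40 + 25 + 25 = 375 s.
Lower bound: ⌈375/95⌉ = 4 commercial breaks.
A packing using 5 commercial breaks:
  break 1: 80 = 80
  break 2: 75 = 75
  break 3: 70 + 25 = 95
  break 4: 60 + 25 = 85
  break 5: 40 = 40
No arrangement into 4 commercial breaks stays within capacity, so 5 is optimal.

5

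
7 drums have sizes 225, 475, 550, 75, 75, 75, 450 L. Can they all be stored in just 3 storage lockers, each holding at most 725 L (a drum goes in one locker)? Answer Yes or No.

Yes

A valid assignment using 3 storage lockers:
  locker 1: 550 + 75 + 75 = 700
  locker 2: 475 + 225 = 700
  locker 3: 450 + 75 = 525
Every load is within 725 L, so 3 storage lockers suffice.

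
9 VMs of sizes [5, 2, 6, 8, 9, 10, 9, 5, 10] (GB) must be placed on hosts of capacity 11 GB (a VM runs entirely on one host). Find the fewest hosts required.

Total = 10 + 10 + 9 + 9 + 8 + 6 + 5 + 5 + 2 = 64 GB.
Lower bound: ⌈64/11⌉ = 6 hosts.
A packing using 7 hosts:
  host 1: 10 = 10
  host 2: 10 = 10
  host 3: 9 + 2 = 11
  host 4: 9 = 9
  host 5: 8 = 8
  host 6: 6 + 5 = 11
  host 7: 5 = 5
No arrangement into 6 hosts stays within capacity, so 7 is optimal.

7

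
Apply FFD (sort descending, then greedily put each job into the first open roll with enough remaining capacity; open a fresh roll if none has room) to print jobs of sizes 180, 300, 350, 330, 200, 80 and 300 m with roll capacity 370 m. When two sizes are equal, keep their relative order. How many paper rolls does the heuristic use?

6

Sorted descending: 350, 330, 300, 300, 200, 180, 80.
  350 → roll 1 (new)  [load 350/370]
  330 → roll 2 (new)  [load 330/370]
  300 → roll 3 (new)  [load 300/370]
  300 → roll 4 (new)  [load 300/370]
  200 → roll 5 (new)  [load 200/370]
  180 → roll 6 (new)  [load 180/370]
  80 → roll 5  [load 280/370]
6 paper rolls opened.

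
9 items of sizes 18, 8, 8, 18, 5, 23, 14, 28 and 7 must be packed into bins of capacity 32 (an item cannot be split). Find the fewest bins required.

Total = 28 + 23 + 18 + 18 + 14 + 8 + 8 + 7 + 5 = 129.
Lower bound: ⌈129/32⌉ = 5 bins.
A packing using 5 bins:
  bin 1: 28 = 28
  bin 2: 23 + 8 = 31
  bin 3: 18 + 14 = 32
  bin 4: 18 + 8 + 5 = 31
  bin 5: 7 = 7
This matches the lower bound, so 5 is optimal.

5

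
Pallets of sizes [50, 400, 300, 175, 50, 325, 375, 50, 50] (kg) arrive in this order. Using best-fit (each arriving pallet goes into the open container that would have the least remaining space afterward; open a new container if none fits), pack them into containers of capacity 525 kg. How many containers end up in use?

4

  50 → container 1 (new)  [load 50/525]
  400 → container 1  [load 450/525]
  300 → container 2 (new)  [load 300/525]
  175 → container 2  [load 475/525]
  50 → container 2  [load 525/525]
  325 → container 3 (new)  [load 325/525]
  375 → container 4 (new)  [load 375/525]
  50 → container 1  [load 500/525]
  50 → container 4  [load 425/525]
4 containers opened.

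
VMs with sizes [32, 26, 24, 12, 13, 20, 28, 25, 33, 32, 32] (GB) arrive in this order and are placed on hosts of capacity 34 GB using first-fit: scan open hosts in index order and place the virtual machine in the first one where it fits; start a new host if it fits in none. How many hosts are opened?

  32 → host 1 (new)  [load 32/34]
  26 → host 2 (new)  [load 26/34]
  24 → host 3 (new)  [load 24/34]
  12 → host 4 (new)  [load 12/34]
  13 → host 4  [load 25/34]
  20 → host 5 (new)  [load 20/34]
  28 → host 6 (new)  [load 28/34]
  25 → host 7 (new)  [load 25/34]
  33 → host 8 (new)  [load 33/34]
  32 → host 9 (new)  [load 32/34]
  32 → host 10 (new)  [load 32/34]
10 hosts opened.

10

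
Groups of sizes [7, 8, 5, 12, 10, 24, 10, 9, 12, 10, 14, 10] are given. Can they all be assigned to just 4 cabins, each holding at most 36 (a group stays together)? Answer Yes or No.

A valid assignment using 4 cabins:
  cabin 1: 24 + 12 = 36
  cabin 2: 14 + 12 + 10 = 36
  cabin 3: 10 + 10 + 10 + 5 = 35
  cabin 4: 9 + 8 + 7 = 24
Every load is within 36, so 4 cabins suffice.

Yes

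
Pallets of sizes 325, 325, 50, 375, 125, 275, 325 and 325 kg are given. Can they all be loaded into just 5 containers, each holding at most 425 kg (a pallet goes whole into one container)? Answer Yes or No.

Total = 2125 kg; ⌈2125/425⌉ = 5.
6 pallets each exceed half the capacity and cannot share a container, forcing at least 6 containers.
At least 6 containers are required, but only 5 are allowed.

No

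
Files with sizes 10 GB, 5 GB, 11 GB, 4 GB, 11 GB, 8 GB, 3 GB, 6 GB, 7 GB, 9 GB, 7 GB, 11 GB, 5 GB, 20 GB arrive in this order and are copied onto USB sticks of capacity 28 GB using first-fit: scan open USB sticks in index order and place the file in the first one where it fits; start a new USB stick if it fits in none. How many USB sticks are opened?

5

  10 → USB stick 1 (new)  [load 10/28]
  5 → USB stick 1  [load 15/28]
  11 → USB stick 1  [load 26/28]
  4 → USB stick 2 (new)  [load 4/28]
  11 → USB stick 2  [load 15/28]
  8 → USB stick 2  [load 23/28]
  3 → USB stick 2  [load 26/28]
  6 → USB stick 3 (new)  [load 6/28]
  7 → USB stick 3  [load 13/28]
  9 → USB stick 3  [load 22/28]
  7 → USB stick 4 (new)  [load 7/28]
  11 → USB stick 4  [load 18/28]
  5 → USB stick 3  [load 27/28]
  20 → USB stick 5 (new)  [load 20/28]
5 USB sticks opened.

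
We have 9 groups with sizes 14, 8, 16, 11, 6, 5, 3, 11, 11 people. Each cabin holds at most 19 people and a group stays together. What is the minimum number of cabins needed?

5

Total = 16 + 14 + 11 + 11 + 11 + 8 + 6 + 5 + 3 = 85 people.
Lower bound: ⌈85/19⌉ = 5 cabins.
A packing using 5 cabins:
  cabin 1: 16 + 3 = 19
  cabin 2: 14 + 5 = 19
  cabin 3: 11 + 8 = 19
  cabin 4: 11 + 6 = 17
  cabin 5: 11 = 11
This matches the lower bound, so 5 is optimal.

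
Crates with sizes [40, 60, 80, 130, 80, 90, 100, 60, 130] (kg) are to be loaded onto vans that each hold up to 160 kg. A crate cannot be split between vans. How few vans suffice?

Total = 130 + 130 + 100 + 90 + 80 + 80 + 60 + 60 + 40 = 770 kg.
Lower bound: ⌈770/160⌉ = 5 vans.
A packing using 6 vans:
  van 1: 130 = 130
  van 2: 130 = 130
  van 3: 100 + 60 = 160
  van 4: 90 + 60 = 150
  van 5: 80 + 80 = 160
  van 6: 40 = 40
No arrangement into 5 vans stays within capacity, so 6 is optimal.

6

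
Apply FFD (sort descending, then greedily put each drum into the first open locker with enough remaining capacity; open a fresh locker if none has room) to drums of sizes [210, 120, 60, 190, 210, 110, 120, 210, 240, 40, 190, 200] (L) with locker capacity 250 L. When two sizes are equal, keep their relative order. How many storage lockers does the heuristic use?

9

Sorted descending: 240, 210, 210, 210, 200, 190, 190, 120, 120, 110, 60, 40.
  240 → locker 1 (new)  [load 240/250]
  210 → locker 2 (new)  [load 210/250]
  210 → locker 3 (new)  [load 210/250]
  210 → locker 4 (new)  [load 210/250]
  200 → locker 5 (new)  [load 200/250]
  190 → locker 6 (new)  [load 190/250]
  190 → locker 7 (new)  [load 190/250]
  120 → locker 8 (new)  [load 120/250]
  120 → locker 8  [load 240/250]
  110 → locker 9 (new)  [load 110/250]
  60 → locker 6  [load 250/250]
  40 → locker 2  [load 250/250]
9 storage lockers opened.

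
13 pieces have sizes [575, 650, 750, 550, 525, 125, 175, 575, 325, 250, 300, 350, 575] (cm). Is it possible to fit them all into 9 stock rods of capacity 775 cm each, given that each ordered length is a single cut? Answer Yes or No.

Yes

A valid assignment using 9 stock rods:
  stock rod 1: 750 = 750
  stock rod 2: 650 + 125 = 775
  stock rod 3: 575 + 175 = 750
  stock rod 4: 575 = 575
  stock rod 5: 575 = 575
  stock rod 6: 550 = 550
  stock rod 7: 525 + 250 = 775
  stock rod 8: 350 + 325 = 675
  stock rod 9: 300 = 300
Every load is within 775 cm, so 9 stock rods suffice.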